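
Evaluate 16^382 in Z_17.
Using Fermat: 16^{16} ≡ 1 (mod 17). 382 ≡ 14 (mod 16). So 16^{382} ≡ 16^{14} ≡ 1 (mod 17)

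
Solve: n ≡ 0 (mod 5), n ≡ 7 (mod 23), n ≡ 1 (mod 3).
M = 5 × 23 × 3 = 345. M₁ = 69, y₁ ≡ 4 (mod 5). M₂ = 15, y₂ ≡ 20 (mod 23). M₃ = 115, y₃ ≡ 1 (mod 3). n = 0×69×4 + 7×15×20 + 1×115×1 ≡ 145 (mod 345)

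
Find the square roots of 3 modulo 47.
The square roots of 3 mod 47 are 12 and 35. Verify: 12² = 144 ≡ 3 (mod 47)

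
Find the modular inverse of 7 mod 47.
Since 47 is prime, by Fermat 7^(-1) ≡ 7^{45} ≡ 27 mod 47. Verify: 7 × 27 = 189 ≡ 1 mod 47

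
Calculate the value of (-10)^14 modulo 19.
By repeated squaring mod 19: (-10)^{1}≡9, (-10)^{2}≡5, (-10)^{4}≡6, (-10)^{8}≡17. Then (-10)^{14} = (-10)^{8+4+2} ≡ 17 × 6 × 5 ≡ 16 mod 19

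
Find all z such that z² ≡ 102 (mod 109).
The square roots of 102 mod 109 are 59 and 50. Verify: 59² = 3481 ≡ 102 (mod 109)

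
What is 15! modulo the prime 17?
(16)! = (15)! × (16) ≡ -1 (mod 17). So (15)! ≡ -1 × (16)^(-1) ≡ (-1)×(-1) = 1 (mod 17)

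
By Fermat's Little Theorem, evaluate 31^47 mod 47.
By Fermat: 31^{46} ≡ 1 mod 47. So 31^{47} = 31^{46} · 31^{1} ≡ 31^{1} ≡ 31 mod 47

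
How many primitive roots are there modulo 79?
Number of primitive roots mod 79 = φ(p-1) = φ(78) = 24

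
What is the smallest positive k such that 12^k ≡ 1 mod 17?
Powers of 12 mod 17: 12^1≡12, 12^2≡8, 12^3≡11, 12^4≡13, 12^5≡3, 12^6≡2, 12^7≡7, 12^8≡16, 12^9≡5, 12^10≡9, 12^11≡6, 12^12≡4, 12^13≡14, 12^14≡15, 12^15≡10, 12^16≡1. So the order of 12 is 16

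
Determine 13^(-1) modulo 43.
Since 43 is prime, by Fermat 13^(-1) ≡ 13^{41} ≡ 10 (mod 43). Verify: 13 × 10 = 130 ≡ 1 (mod 43)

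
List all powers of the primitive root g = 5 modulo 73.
5^1, 5^2, ..., 5^{72} mod 73: [5, 25, 52, 41, 59, 3, 15, 2, 10, 50, 31, 9, 45, 6, 30, 4, 20, 27, 62, 18, 17, 12, 60, 8, 40, 54, 51, 36, 34, 24, 47, 16, 7, 35, 29, 72, 68, 48, 21, 32, 14, 70, 58, 71, 63, 23, 42, 64, 28, 67, 43, 69, 53, 46, 11, 55, 56, 61, 13, 65, 33, 19, 22, 37, 39, 49, 26, 57, 66, 38, 44, 1]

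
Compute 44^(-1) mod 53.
Since 53 is prime, by Fermat 44^(-1) ≡ 44^{51} ≡ 47 mod 53. Verify: 44 × 47 = 2068 ≡ 1 mod 53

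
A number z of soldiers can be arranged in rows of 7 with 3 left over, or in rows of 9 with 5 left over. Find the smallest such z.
M = 7 × 9 = 63. M₁ = 9, y₁ ≡ 4 mod 7. M₂ = 7, y₂ ≡ 4 mod 9. z = 3×9×4 + 5×7×4 ≡ 59 mod 63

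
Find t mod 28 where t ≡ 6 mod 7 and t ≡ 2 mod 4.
M = 7 × 4 = 28. M₁ = 4, y₁ ≡ 2 mod 7. M₂ = 7, y₂ ≡ 3 mod 4. t = 6×4×2 + 2×7×3 ≡ 6 mod 28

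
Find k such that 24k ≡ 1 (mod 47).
Since 47 is prime, by Fermat 24^(-1) ≡ 24^{45} ≡ 2 (mod 47). Verify: 24 × 2 = 48 ≡ 1 (mod 47)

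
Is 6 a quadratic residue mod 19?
By Euler's criterion: 6^{9} ≡ 1 mod 19. Since this equals 1, 6 is a QR.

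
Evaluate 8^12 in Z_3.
Using Fermat: 8^{2} ≡ 1 mod 3. 12 ≡ 0 mod 2. So 8^{12} ≡ 8^{0} ≡ 1 mod 3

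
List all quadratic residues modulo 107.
Quadratic residues modulo 107: {1, 3, 4, 9, 10, 11, 12, 13, 14, 16, 19, 23, 25, 27, 29, 30, 33, 34, 35, 36, 37, 39, 40, 41, 42, 44, 47, 48, 49, 52, 53, 56, 57, 61, 62, 64, 69, 75, 76, 79, 81, 83, 85, 86, 87, 89, 90, 92, 99, 100, 101, 102, 105}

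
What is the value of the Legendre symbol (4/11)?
(4/11) = 4^{5} mod 11 = 1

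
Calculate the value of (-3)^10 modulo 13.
By repeated squaring (mod 13): (-3)^{1}≡10, (-3)^{2}≡9, (-3)^{4}≡3, (-3)^{8}≡9. Then (-3)^{10} = (-3)^{8+2} ≡ 9 × 9 ≡ 3 (mod 13)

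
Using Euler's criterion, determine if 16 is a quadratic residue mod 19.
By Euler's criterion: 16^{9} ≡ 1 (mod 19). Since this equals 1, 16 is a QR.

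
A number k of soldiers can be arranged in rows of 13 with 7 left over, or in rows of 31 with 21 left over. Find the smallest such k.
M = 13 × 31 = 403. M₁ = 31, y₁ ≡ 8 mod 13. M₂ = 13, y₂ ≡ 12 mod 31. k = 7×31×8 + 21×13×12 ≡ 176 mod 403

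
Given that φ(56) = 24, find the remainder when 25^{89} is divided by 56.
By Euler: 25^{24} ≡ 1 (mod 56) since gcd(25, 56) = 1. 89 = 3×24 + 17. So 25^{89} ≡ 25^{17} ≡ 9 (mod 56)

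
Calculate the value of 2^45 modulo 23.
Using Fermat: 2^{22} ≡ 1 (mod 23). 45 ≡ 1 (mod 22). So 2^{45} ≡ 2^{1} ≡ 2 (mod 23)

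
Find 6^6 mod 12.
By repeated squaring mod 12: 6^{1}≡6, 6^{2}≡0, 6^{4}≡0. Then 6^{6} = 6^{4+2} ≡ 0 × 0 ≡ 0 mod 12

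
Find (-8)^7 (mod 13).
By repeated squaring (mod 13): (-8)^{1}≡5, (-8)^{2}≡12, (-8)^{4}≡1. Then (-8)^{7} = (-8)^{4+2+1} ≡ 1 × 12 × 5 ≡ 8 (mod 13)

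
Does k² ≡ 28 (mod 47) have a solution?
By Euler's criterion: 28^{23} ≡ 1 (mod 47). Since this equals 1, 28 is a QR.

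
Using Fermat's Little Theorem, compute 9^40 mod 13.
By Fermat: 9^{12} ≡ 1 (mod 13). 40 = 3×12 + 4. So 9^{40} ≡ 9^{4} ≡ 9 (mod 13)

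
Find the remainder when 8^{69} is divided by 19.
By Fermat: 8^{18} ≡ 1 mod 19. 69 = 3×18 + 15. So 8^{69} ≡ 8^{15} ≡ 18 mod 19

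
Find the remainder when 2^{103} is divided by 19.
By Fermat: 2^{18} ≡ 1 mod 19. 103 = 5×18 + 13. So 2^{103} ≡ 2^{13} ≡ 3 mod 19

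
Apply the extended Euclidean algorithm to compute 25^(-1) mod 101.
Extended GCD: 25(-4) + 101(1) = 1. So 25^(-1) ≡ -4 ≡ 97 mod 101. Verify: 25 × 97 = 2425 ≡ 1 mod 101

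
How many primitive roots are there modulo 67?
Number of primitive roots mod 67 = φ(p-1) = φ(66) = 20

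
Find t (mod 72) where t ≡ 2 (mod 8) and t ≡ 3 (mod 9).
M = 8 × 9 = 72. M₁ = 9, y₁ ≡ 1 (mod 8). M₂ = 8, y₂ ≡ 8 (mod 9). t = 2×9×1 + 3×8×8 ≡ 66 (mod 72)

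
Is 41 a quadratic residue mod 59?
By Euler's criterion: 41^{29} ≡ 1 mod 59. Since this equals 1, 41 is a QR.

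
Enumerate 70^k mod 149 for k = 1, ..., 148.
70^1, 70^2, ..., 70^{148} mod 149: [70, 132, 2, 140, 115, 4, 131, 81, 8, 113, 13, 16, 77, 26, 32, 5, 52, 64, 10, 104, 128, 20, 59, 107, 40, 118, 65, 80, 87, 130, 11, 25, 111, 22, 50, 73, 44, 100, 146, 88, 51, 143, 27, 102, 137, 54, 55, 125, 108, 110, 101, 67, 71, 53, 134, 142, 106, 119, 135, 63, 89, 121, 126, 29, 93, 103, 58, 37, 57, 116, 74, 114, 83, 148, 79, 17, 147, 9, 34, 145, 18, 68, 141, 36, 136, 133, 72, 123, 117, 144, 97, 85, 139, 45, 21, 129, 90, 42, 109, 31, 84, 69, 62, 19, 138, 124, 38, 127, 99, 76, 105, 49, 3, 61, 98, 6, 122, 47, 12, 95, 94, 24, 41, 39, 48, 82, 78, 96, 15, 7, 43, 30, 14, 86, 60, 28, 23, 120, 56, 46, 91, 112, 92, 33, 75, 35, 66, 1]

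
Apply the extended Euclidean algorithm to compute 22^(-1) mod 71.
Extended GCD: 22(-29) + 71(9) = 1. So 22^(-1) ≡ -29 ≡ 42 (mod 71). Verify: 22 × 42 = 924 ≡ 1 (mod 71)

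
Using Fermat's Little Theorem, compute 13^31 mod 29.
By Fermat: 13^{28} ≡ 1 (mod 29). So 13^{31} = 13^{28} · 13^{3} ≡ 13^{3} ≡ 22 (mod 29)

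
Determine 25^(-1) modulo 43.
Since 43 is prime, by Fermat 25^(-1) ≡ 25^{41} ≡ 31 (mod 43). Verify: 25 × 31 = 775 ≡ 1 (mod 43)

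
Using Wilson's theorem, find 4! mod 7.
(6)! = (4)! × (5) × (6) ≡ -1 mod 7. So (4)! ≡ -1 × [(6)(5)]^(-1) ≡ 3 mod 7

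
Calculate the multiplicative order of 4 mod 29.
Powers of 4 mod 29: 4^1≡4, 4^2≡16, 4^3≡6, 4^4≡24, 4^5≡9, 4^6≡7, 4^7≡28, 4^8≡25, 4^9≡13, 4^10≡23, 4^11≡5, 4^12≡20, 4^13≡22, 4^14≡1. Order = 14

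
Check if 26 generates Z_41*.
ord_41(26) divides 40. For each prime q|40: 26^{20}≡40, 26^{8}≡18, none ≡ 1. So 26 has order 40 and is a primitive root mod 41.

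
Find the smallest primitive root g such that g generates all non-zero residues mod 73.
g = 5. For each prime q|72: 5^{36}≡72, 5^{24}≡8, none ≡ 1, so ord_73(5) = 72 and 5 is a primitive root.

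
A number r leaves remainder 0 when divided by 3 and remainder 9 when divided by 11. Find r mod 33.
M = 3 × 11 = 33. M₁ = 11, y₁ ≡ 2 mod 3. M₂ = 3, y₂ ≡ 4 mod 11. r = 0×11×2 + 9×3×4 ≡ 9 mod 33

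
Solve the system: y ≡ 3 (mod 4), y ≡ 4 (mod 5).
M = 4 × 5 = 20. M₁ = 5, y₁ ≡ 1 (mod 4). M₂ = 4, y₂ ≡ 4 (mod 5). y = 3×5×1 + 4×4×4 ≡ 19 (mod 20)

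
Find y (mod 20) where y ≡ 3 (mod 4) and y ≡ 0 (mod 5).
M = 4 × 5 = 20. M₁ = 5, y₁ ≡ 1 (mod 4). M₂ = 4, y₂ ≡ 4 (mod 5). y = 3×5×1 + 0×4×4 ≡ 15 (mod 20)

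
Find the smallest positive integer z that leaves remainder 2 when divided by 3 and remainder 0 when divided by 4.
M = 3 × 4 = 12. M₁ = 4, y₁ ≡ 1 (mod 3). M₂ = 3, y₂ ≡ 3 (mod 4). z = 2×4×1 + 0×3×3 ≡ 8 (mod 12)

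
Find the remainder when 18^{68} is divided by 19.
By Fermat: 18^{18} ≡ 1 mod 19. 68 = 3×18 + 14. So 18^{68} ≡ 18^{14} ≡ 1 mod 19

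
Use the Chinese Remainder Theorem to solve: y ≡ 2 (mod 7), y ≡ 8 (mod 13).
M = 7 × 13 = 91. M₁ = 13, y₁ ≡ 6 (mod 7). M₂ = 7, y₂ ≡ 2 (mod 13). y = 2×13×6 + 8×7×2 ≡ 86 (mod 91)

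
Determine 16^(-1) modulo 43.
Since 43 is prime, by Fermat 16^(-1) ≡ 16^{41} ≡ 35 mod 43. Verify: 16 × 35 = 560 ≡ 1 mod 43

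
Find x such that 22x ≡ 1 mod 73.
Since 73 is prime, by Fermat 22^(-1) ≡ 22^{71} ≡ 10 mod 73. Verify: 22 × 10 = 220 ≡ 1 mod 73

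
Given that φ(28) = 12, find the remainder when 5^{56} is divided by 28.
By Euler: 5^{12} ≡ 1 mod 28 since gcd(5, 28) = 1. 56 = 4×12 + 8. So 5^{56} ≡ 5^{8} ≡ 25 mod 28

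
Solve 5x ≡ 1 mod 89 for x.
Since 89 is prime, by Fermat 5^(-1) ≡ 5^{87} ≡ 18 mod 89. Verify: 5 × 18 = 90 ≡ 1 mod 89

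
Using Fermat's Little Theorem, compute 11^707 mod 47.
By Fermat: 11^{46} ≡ 1 (mod 47). 707 ≡ 17 (mod 46). So 11^{707} ≡ 11^{17} ≡ 33 (mod 47)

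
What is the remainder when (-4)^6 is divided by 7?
Using Fermat: (-4)^{6} ≡ 1 (mod 7). 6 ≡ 0 (mod 6). So (-4)^{6} ≡ (-4)^{0} ≡ 1 (mod 7)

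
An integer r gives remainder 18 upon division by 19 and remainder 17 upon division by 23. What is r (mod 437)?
M = 19 × 23 = 437. M₁ = 23, y₁ ≡ 5 (mod 19). M₂ = 19, y₂ ≡ 17 (mod 23). r = 18×23×5 + 17×19×17 ≡ 132 (mod 437)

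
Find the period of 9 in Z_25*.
Powers of 9 mod 25: 9^1≡9, 9^2≡6, 9^3≡4, 9^4≡11, 9^5≡24, 9^6≡16, 9^7≡19, 9^8≡21, 9^9≡14, 9^10≡1. So the order of 9 is 10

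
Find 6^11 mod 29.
By repeated squaring mod 29: 6^{1}≡6, 6^{2}≡7, 6^{4}≡20, 6^{8}≡23. Then 6^{11} = 6^{8+2+1} ≡ 23 × 7 × 6 ≡ 9 mod 29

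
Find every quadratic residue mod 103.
Squares in Z_103*: {1, 2, 4, 7, 8, 9, 13, 14, 15, 16, 17, 18, 19, 23, 25, 26, 28, 29, 30, 32, 33, 34, 36, 38, 41, 46, 49, 50, 52, 55, 56, 58, 59, 60, 61, 63, 64, 66, 68, 72, 76, 79, 81, 82, 83, 91, 92, 93, 97, 98, 100}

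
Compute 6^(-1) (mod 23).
Since 23 is prime, by Fermat 6^(-1) ≡ 6^{21} ≡ 4 (mod 23). Verify: 6 × 4 = 24 ≡ 1 (mod 23)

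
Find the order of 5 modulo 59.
Powers of 5 mod 59: 5^1≡5, 5^2≡25, 5^3≡7, 5^4≡35, 5^5≡57, 5^6≡49, 5^7≡9, 5^8≡45, 5^9≡48, 5^10≡4, 5^11≡20, 5^12≡41, 5^13≡28, 5^14≡22, 5^15≡51, 5^16≡19, 5^17≡36, 5^18≡3, 5^19≡15, 5^20≡16, 5^21≡21, 5^22≡46, 5^23≡53, 5^24≡29, 5^25≡27, 5^26≡17, 5^27≡26, 5^28≡12, 5^29≡1. So the order of 5 is 29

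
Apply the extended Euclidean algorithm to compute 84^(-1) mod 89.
Extended GCD: 84(-18) + 89(17) = 1. So 84^(-1) ≡ -18 ≡ 71 mod 89. Verify: 84 × 71 = 5964 ≡ 1 mod 89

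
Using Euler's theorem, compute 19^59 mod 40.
By Euler: 19^{16} ≡ 1 (mod 40) since gcd(19, 40) = 1. 59 = 3×16 + 11. So 19^{59} ≡ 19^{11} ≡ 19 (mod 40)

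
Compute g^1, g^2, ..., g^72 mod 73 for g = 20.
20^1, 20^2, ..., 20^{72} mod 73: [20, 35, 43, 57, 45, 24, 42, 37, 10, 54, 58, 65, 59, 12, 21, 55, 5, 27, 29, 69, 66, 6, 47, 64, 39, 50, 51, 71, 33, 3, 60, 32, 56, 25, 62, 72, 53, 38, 30, 16, 28, 49, 31, 36, 63, 19, 15, 8, 14, 61, 52, 18, 68, 46, 44, 4, 7, 67, 26, 9, 34, 23, 22, 2, 40, 70, 13, 41, 17, 48, 11, 1]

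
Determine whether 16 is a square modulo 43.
By Euler's criterion: 16^{21} ≡ 1 (mod 43). Since this equals 1, 16 is a QR.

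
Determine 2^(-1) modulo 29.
Since 29 is prime, by Fermat 2^(-1) ≡ 2^{27} ≡ 15 mod 29. Verify: 2 × 15 = 30 ≡ 1 mod 29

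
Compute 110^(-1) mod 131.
Since 131 is prime, by Fermat 110^(-1) ≡ 110^{129} ≡ 106 mod 131. Verify: 110 × 106 = 11660 ≡ 1 mod 131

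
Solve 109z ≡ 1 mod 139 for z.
Since 139 is prime, by Fermat 109^(-1) ≡ 109^{137} ≡ 88 mod 139. Verify: 109 × 88 = 9592 ≡ 1 mod 139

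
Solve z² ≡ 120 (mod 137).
The square roots of 120 mod 137 are 42 and 95. Verify: 42² = 1764 ≡ 120 (mod 137)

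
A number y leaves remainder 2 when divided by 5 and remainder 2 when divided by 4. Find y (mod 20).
M = 5 × 4 = 20. M₁ = 4, y₁ ≡ 4 (mod 5). M₂ = 5, y₂ ≡ 1 (mod 4). y = 2×4×4 + 2×5×1 ≡ 2 (mod 20)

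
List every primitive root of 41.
There are φ(40) = 16 primitive roots mod 41: {6, 7, 11, 12, 13, 15, 17, 19, 22, 24, 26, 28, 29, 30, 34, 35}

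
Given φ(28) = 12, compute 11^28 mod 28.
By Euler: 11^{12} ≡ 1 (mod 28) since gcd(11, 28) = 1. 28 = 2×12 + 4. So 11^{28} ≡ 11^{4} ≡ 25 (mod 28)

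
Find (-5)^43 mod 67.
By repeated squaring mod 67: (-5)^{1}≡62, (-5)^{2}≡25, (-5)^{4}≡22, (-5)^{8}≡15, (-5)^{16}≡24, (-5)^{32}≡40. Then (-5)^{43} = (-5)^{32+8+2+1} ≡ 40 × 15 × 25 × 62 ≡ 40 mod 67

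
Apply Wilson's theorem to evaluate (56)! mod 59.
(58)! = (56)! × (57) × (58) ≡ -1 (mod 59). So (56)! ≡ -1 × [(58)(57)]^(-1) ≡ 29 (mod 59)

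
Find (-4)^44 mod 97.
By repeated squaring mod 97: (-4)^{1}≡93, (-4)^{2}≡16, (-4)^{4}≡62, (-4)^{8}≡61, (-4)^{16}≡35, (-4)^{32}≡61. Then (-4)^{44} = (-4)^{32+8+4} ≡ 61 × 61 × 62 ≡ 36 mod 97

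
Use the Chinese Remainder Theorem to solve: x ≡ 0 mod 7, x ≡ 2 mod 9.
M = 7 × 9 = 63. M₁ = 9, y₁ ≡ 4 mod 7. M₂ = 7, y₂ ≡ 4 mod 9. x = 0×9×4 + 2×7×4 ≡ 56 mod 63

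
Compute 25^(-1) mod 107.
Since 107 is prime, by Fermat 25^(-1) ≡ 25^{105} ≡ 30 mod 107. Verify: 25 × 30 = 750 ≡ 1 mod 107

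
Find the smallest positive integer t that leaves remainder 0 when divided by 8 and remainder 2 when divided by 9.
M = 8 × 9 = 72. M₁ = 9, y₁ ≡ 1 mod 8. M₂ = 8, y₂ ≡ 8 mod 9. t = 0×9×1 + 2×8×8 ≡ 56 mod 72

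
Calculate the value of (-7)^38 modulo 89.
By repeated squaring mod 89: (-7)^{1}≡82, (-7)^{2}≡49, (-7)^{4}≡87, (-7)^{8}≡4, (-7)^{16}≡16, (-7)^{32}≡78. Then (-7)^{38} = (-7)^{32+4+2} ≡ 78 × 87 × 49 ≡ 10 mod 89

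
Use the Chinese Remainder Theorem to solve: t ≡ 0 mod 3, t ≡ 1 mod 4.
M = 3 × 4 = 12. M₁ = 4, y₁ ≡ 1 mod 3. M₂ = 3, y₂ ≡ 3 mod 4. t = 0×4×1 + 1×3×3 ≡ 9 mod 12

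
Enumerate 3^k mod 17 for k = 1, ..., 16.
3^1, 3^2, ..., 3^{16} mod 17: [3, 9, 10, 13, 5, 15, 11, 16, 14, 8, 7, 4, 12, 2, 6, 1]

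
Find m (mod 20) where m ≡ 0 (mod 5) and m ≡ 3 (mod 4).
M = 5 × 4 = 20. M₁ = 4, y₁ ≡ 4 (mod 5). M₂ = 5, y₂ ≡ 1 (mod 4). m = 0×4×4 + 3×5×1 ≡ 15 (mod 20)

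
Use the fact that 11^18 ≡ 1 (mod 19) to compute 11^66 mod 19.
By Fermat: 11^{18} ≡ 1 (mod 19). 66 = 3×18 + 12. So 11^{66} ≡ 11^{12} ≡ 1 (mod 19)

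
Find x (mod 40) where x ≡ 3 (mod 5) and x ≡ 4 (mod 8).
M = 5 × 8 = 40. M₁ = 8, y₁ ≡ 2 (mod 5). M₂ = 5, y₂ ≡ 5 (mod 8). x = 3×8×2 + 4×5×5 ≡ 28 (mod 40)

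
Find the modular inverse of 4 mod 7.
Since 7 is prime, by Fermat 4^(-1) ≡ 4^{5} ≡ 2 mod 7. Verify: 4 × 2 = 8 ≡ 1 mod 7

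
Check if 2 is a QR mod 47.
By Euler's criterion: 2^{23} ≡ 1 mod 47. Since this equals 1, 2 is a QR.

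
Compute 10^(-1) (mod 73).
Since 73 is prime, by Fermat 10^(-1) ≡ 10^{71} ≡ 22 (mod 73). Verify: 10 × 22 = 220 ≡ 1 (mod 73)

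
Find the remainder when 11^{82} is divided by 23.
By Fermat: 11^{22} ≡ 1 (mod 23). 82 = 3×22 + 16. So 11^{82} ≡ 11^{16} ≡ 18 (mod 23)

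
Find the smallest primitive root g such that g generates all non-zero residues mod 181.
g = 2. Powers: [2, 4, 8, 16, 32, 64, 128, ...] generates all 180 non-zero residues.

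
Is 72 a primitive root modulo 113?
72^{56} ≡ 1 mod 113 and 56 < 112, so ord_113(72) = 56 ≠ 112 and 72 is not a primitive root.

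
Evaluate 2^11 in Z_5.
Using Fermat: 2^{4} ≡ 1 mod 5. 11 ≡ 3 mod 4. So 2^{11} ≡ 2^{3} ≡ 3 mod 5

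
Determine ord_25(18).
Powers of 18 mod 25: 18^1≡18, 18^2≡24, 18^3≡7, 18^4≡1. So the order of 18 is 4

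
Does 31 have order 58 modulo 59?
ord_59(31) divides 58. For each prime q|58: 31^{29}≡58, 31^{2}≡17, none ≡ 1. So 31 has order 58 and is a primitive root mod 59.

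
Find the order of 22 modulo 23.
Powers of 22 mod 23: 22^1≡22, 22^2≡1. Order = 2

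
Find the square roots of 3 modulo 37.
The square roots of 3 mod 37 are 22 and 15. Verify: 22² = 484 ≡ 3 (mod 37)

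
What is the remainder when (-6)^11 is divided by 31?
By repeated squaring (mod 31): (-6)^{1}≡25, (-6)^{2}≡5, (-6)^{4}≡25, (-6)^{8}≡5. Then (-6)^{11} = (-6)^{8+2+1} ≡ 5 × 5 × 25 ≡ 5 (mod 31)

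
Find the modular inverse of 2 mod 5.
Since 5 is prime, by Fermat 2^(-1) ≡ 2^{3} ≡ 3 mod 5. Verify: 2 × 3 = 6 ≡ 1 mod 5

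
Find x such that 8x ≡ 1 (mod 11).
Since 11 is prime, by Fermat 8^(-1) ≡ 8^{9} ≡ 7 (mod 11). Verify: 8 × 7 = 56 ≡ 1 (mod 11)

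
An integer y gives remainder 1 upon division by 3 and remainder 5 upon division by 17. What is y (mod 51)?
M = 3 × 17 = 51. M₁ = 17, y₁ ≡ 2 (mod 3). M₂ = 3, y₂ ≡ 6 (mod 17). y = 1×17×2 + 5×3×6 ≡ 22 (mod 51)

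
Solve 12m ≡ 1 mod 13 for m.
Since 13 is prime, by Fermat 12^(-1) ≡ 12^{11} ≡ 12 mod 13. Verify: 12 × 12 = 144 ≡ 1 mod 13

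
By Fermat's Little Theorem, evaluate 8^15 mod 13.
By Fermat: 8^{12} ≡ 1 mod 13. So 8^{15} = 8^{12} · 8^{3} ≡ 8^{3} ≡ 5 mod 13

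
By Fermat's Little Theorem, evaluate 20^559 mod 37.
By Fermat: 20^{36} ≡ 1 mod 37. 559 ≡ 19 mod 36. So 20^{559} ≡ 20^{19} ≡ 17 mod 37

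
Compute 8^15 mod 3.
Using Fermat: 8^{2} ≡ 1 (mod 3). 15 ≡ 1 (mod 2). So 8^{15} ≡ 8^{1} ≡ 2 (mod 3)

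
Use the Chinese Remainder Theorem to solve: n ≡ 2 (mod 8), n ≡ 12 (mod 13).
M = 8 × 13 = 104. M₁ = 13, y₁ ≡ 5 (mod 8). M₂ = 8, y₂ ≡ 5 (mod 13). n = 2×13×5 + 12×8×5 ≡ 90 (mod 104)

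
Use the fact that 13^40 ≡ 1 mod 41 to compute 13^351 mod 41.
By Fermat: 13^{40} ≡ 1 mod 41. 351 ≡ 31 mod 40. So 13^{351} ≡ 13^{31} ≡ 6 mod 41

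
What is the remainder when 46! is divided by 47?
By Wilson's theorem, (46)! ≡ -1 ≡ 46 (mod 47)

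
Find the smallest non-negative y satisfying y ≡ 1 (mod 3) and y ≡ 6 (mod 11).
M = 3 × 11 = 33. M₁ = 11, y₁ ≡ 2 (mod 3). M₂ = 3, y₂ ≡ 4 (mod 11). y = 1×11×2 + 6×3×4 ≡ 28 (mod 33)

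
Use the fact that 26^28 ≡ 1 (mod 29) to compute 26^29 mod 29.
By Fermat: 26^{28} ≡ 1 (mod 29). So 26^{29} = 26^{28} · 26^{1} ≡ 26^{1} ≡ 26 (mod 29)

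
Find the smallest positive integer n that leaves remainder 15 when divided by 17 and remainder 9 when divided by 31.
M = 17 × 31 = 527. M₁ = 31, y₁ ≡ 11 mod 17. M₂ = 17, y₂ ≡ 11 mod 31. n = 15×31×11 + 9×17×11 ≡ 474 mod 527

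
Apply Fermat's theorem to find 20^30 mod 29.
By Fermat: 20^{28} ≡ 1 mod 29. So 20^{30} = 20^{28} · 20^{2} ≡ 20^{2} ≡ 23 mod 29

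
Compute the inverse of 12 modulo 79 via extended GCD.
Extended GCD: 12(33) + 79(-5) = 1. So 12^(-1) ≡ 33 mod 79. Verify: 12 × 33 = 396 ≡ 1 mod 79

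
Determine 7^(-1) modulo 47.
Since 47 is prime, by Fermat 7^(-1) ≡ 7^{45} ≡ 27 mod 47. Verify: 7 × 27 = 189 ≡ 1 mod 47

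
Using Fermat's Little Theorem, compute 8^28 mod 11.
By Fermat: 8^{10} ≡ 1 (mod 11). 28 = 2×10 + 8. So 8^{28} ≡ 8^{8} ≡ 5 (mod 11)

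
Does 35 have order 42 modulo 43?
35^{7} ≡ 1 (mod 43) and 7 < 42, so ord_43(35) = 7 ≠ 42 and 35 is not a primitive root.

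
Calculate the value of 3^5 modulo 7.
By repeated squaring mod 7: 3^{1}≡3, 3^{2}≡2, 3^{4}≡4. Then 3^{5} = 3^{4+1} ≡ 4 × 3 ≡ 5 mod 7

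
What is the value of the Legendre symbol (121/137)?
(121/137) = 121^{68} mod 137 = 1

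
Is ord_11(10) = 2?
Powers of 10 mod 11: 10^1≡10, 10^2≡1. First k with 10^k≡1 is k=2. Yes, ord_11(10) = 2.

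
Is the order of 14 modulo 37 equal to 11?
Powers of 14 mod 37: 14^1≡14, 14^2≡11, 14^3≡6, 14^4≡10, 14^5≡29, 14^6≡36, 14^7≡23, 14^8≡26, 14^9≡31, 14^10≡27, 14^11≡8, 14^12≡1. 14^11≡8≢1, so ord ≠ 11. No, the actual order is 12.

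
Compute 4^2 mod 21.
4^{2} = 16 ≡ 16 mod 21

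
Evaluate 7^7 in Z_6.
By repeated squaring mod 6: 7^{1}≡1, 7^{2}≡1, 7^{4}≡1. Then 7^{7} = 7^{4+2+1} ≡ 1 × 1 × 1 ≡ 1 mod 6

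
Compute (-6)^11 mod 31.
By repeated squaring mod 31: (-6)^{1}≡25, (-6)^{2}≡5, (-6)^{4}≡25, (-6)^{8}≡5. Then (-6)^{11} = (-6)^{8+2+1} ≡ 5 × 5 × 25 ≡ 5 mod 31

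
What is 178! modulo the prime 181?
(180)! = (178)! × (179) × (180) ≡ -1 mod 181. So (178)! ≡ -1 × [(180)(179)]^(-1) ≡ 90 mod 181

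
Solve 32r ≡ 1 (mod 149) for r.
Since 149 is prime, by Fermat 32^(-1) ≡ 32^{147} ≡ 14 (mod 149). Verify: 32 × 14 = 448 ≡ 1 (mod 149)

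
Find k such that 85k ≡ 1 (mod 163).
Since 163 is prime, by Fermat 85^(-1) ≡ 85^{161} ≡ 140 (mod 163). Verify: 85 × 140 = 11900 ≡ 1 (mod 163)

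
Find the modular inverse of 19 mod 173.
Since 173 is prime, by Fermat 19^(-1) ≡ 19^{171} ≡ 82 mod 173. Verify: 19 × 82 = 1558 ≡ 1 mod 173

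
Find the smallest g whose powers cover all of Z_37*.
g = 2. For each prime q|36: 2^{18}≡36, 2^{12}≡26, none ≡ 1, so ord_37(2) = 36 and 2 is a primitive root.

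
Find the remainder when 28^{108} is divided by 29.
By Fermat: 28^{28} ≡ 1 mod 29. 108 = 3×28 + 24. So 28^{108} ≡ 28^{24} ≡ 1 mod 29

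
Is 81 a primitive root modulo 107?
81^{53} ≡ 1 (mod 107) and 53 < 106, so ord_107(81) = 53 ≠ 106 and 81 is not a primitive root.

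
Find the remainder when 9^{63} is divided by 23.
By Fermat: 9^{22} ≡ 1 (mod 23). 63 = 2×22 + 19. So 9^{63} ≡ 9^{19} ≡ 13 (mod 23)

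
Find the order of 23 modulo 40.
Powers of 23 mod 40: 23^1≡23, 23^2≡9, 23^3≡7, 23^4≡1. So the order of 23 is 4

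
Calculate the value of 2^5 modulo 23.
By repeated squaring (mod 23): 2^{1}≡2, 2^{2}≡4, 2^{4}≡16. Then 2^{5} = 2^{4+1} ≡ 16 × 2 ≡ 9 (mod 23)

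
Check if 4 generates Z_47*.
4^{23} ≡ 1 (mod 47) and 23 < 46, so ord_47(4) = 23 ≠ 46 and 4 is not a primitive root.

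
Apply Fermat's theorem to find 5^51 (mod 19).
By Fermat: 5^{18} ≡ 1 (mod 19). 51 = 2×18 + 15. So 5^{51} ≡ 5^{15} ≡ 7 (mod 19)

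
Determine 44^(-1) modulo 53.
Since 53 is prime, by Fermat 44^(-1) ≡ 44^{51} ≡ 47 mod 53. Verify: 44 × 47 = 2068 ≡ 1 mod 53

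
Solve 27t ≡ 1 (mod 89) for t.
Since 89 is prime, by Fermat 27^(-1) ≡ 27^{87} ≡ 33 (mod 89). Verify: 27 × 33 = 891 ≡ 1 (mod 89)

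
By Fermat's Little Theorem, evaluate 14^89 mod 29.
By Fermat: 14^{28} ≡ 1 mod 29. 89 = 3×28 + 5. So 14^{89} ≡ 14^{5} ≡ 19 mod 29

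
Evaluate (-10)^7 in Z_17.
By repeated squaring (mod 17): (-10)^{1}≡7, (-10)^{2}≡15, (-10)^{4}≡4. Then (-10)^{7} = (-10)^{4+2+1} ≡ 4 × 15 × 7 ≡ 12 (mod 17)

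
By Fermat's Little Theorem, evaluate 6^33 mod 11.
By Fermat: 6^{10} ≡ 1 (mod 11). 33 = 3×10 + 3. So 6^{33} ≡ 6^{3} ≡ 7 (mod 11)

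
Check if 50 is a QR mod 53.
By Euler's criterion: 50^{26} ≡ 52 (mod 53). Since this equals -1 (≡ 52), 50 is not a QR.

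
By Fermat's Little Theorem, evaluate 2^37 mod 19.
By Fermat: 2^{18} ≡ 1 mod 19. 37 = 2×18 + 1. So 2^{37} ≡ 2^{1} ≡ 2 mod 19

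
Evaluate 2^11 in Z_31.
By repeated squaring (mod 31): 2^{1}≡2, 2^{2}≡4, 2^{4}≡16, 2^{8}≡8. Then 2^{11} = 2^{8+2+1} ≡ 8 × 4 × 2 ≡ 2 (mod 31)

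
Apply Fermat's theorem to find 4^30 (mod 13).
By Fermat: 4^{12} ≡ 1 (mod 13). 30 = 2×12 + 6. So 4^{30} ≡ 4^{6} ≡ 1 (mod 13)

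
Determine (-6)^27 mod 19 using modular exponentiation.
Using Fermat: (-6)^{18} ≡ 1 (mod 19). 27 ≡ 9 (mod 18). So (-6)^{27} ≡ (-6)^{9} ≡ 18 (mod 19)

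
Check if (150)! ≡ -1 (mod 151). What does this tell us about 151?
(150)! mod 151 = 150. Since this equals -1 (mod 151), Wilson confirms 151 is prime.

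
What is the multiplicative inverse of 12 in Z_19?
Since 19 is prime, by Fermat 12^(-1) ≡ 12^{17} ≡ 8 (mod 19). Verify: 12 × 8 = 96 ≡ 1 (mod 19)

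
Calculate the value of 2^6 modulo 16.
By repeated squaring (mod 16): 2^{1}≡2, 2^{2}≡4, 2^{4}≡0. Then 2^{6} = 2^{4+2} ≡ 0 × 4 ≡ 0 (mod 16)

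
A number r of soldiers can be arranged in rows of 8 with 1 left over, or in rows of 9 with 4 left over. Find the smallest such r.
M = 8 × 9 = 72. M₁ = 9, y₁ ≡ 1 mod 8. M₂ = 8, y₂ ≡ 8 mod 9. r = 1×9×1 + 4×8×8 ≡ 49 mod 72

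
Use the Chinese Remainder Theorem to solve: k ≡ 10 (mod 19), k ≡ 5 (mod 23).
M = 19 × 23 = 437. M₁ = 23, y₁ ≡ 5 (mod 19). M₂ = 19, y₂ ≡ 17 (mod 23). k = 10×23×5 + 5×19×17 ≡ 143 (mod 437)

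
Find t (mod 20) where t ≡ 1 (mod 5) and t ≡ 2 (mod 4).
M = 5 × 4 = 20. M₁ = 4, y₁ ≡ 4 (mod 5). M₂ = 5, y₂ ≡ 1 (mod 4). t = 1×4×4 + 2×5×1 ≡ 6 (mod 20)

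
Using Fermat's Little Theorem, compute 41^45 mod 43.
By Fermat: 41^{42} ≡ 1 mod 43. So 41^{45} = 41^{42} · 41^{3} ≡ 41^{3} ≡ 35 mod 43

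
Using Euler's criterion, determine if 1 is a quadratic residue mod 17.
By Euler's criterion: 1^{8} ≡ 1 mod 17. Since this equals 1, 1 is a QR.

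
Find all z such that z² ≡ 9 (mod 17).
The square roots of 9 mod 17 are 14 and 3. Verify: 14² = 196 ≡ 9 (mod 17)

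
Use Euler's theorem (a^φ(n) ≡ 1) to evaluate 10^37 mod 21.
By Euler: 10^{12} ≡ 1 (mod 21) since gcd(10, 21) = 1. 37 = 3×12 + 1. So 10^{37} ≡ 10^{1} ≡ 10 (mod 21)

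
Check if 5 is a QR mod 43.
By Euler's criterion: 5^{21} ≡ 42 (mod 43). Since this equals -1 (≡ 42), 5 is not a QR.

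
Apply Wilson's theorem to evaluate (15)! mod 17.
(16)! = (15)! × (16) ≡ -1 (mod 17). So (15)! ≡ -1 × (16)^(-1) ≡ (-1)×(-1) = 1 (mod 17)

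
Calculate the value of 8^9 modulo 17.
By repeated squaring mod 17: 8^{1}≡8, 8^{2}≡13, 8^{4}≡16, 8^{8}≡1. Then 8^{9} = 8^{8+1} ≡ 1 × 8 ≡ 8 mod 17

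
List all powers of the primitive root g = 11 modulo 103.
11^1, 11^2, ..., 11^{102} mod 103: [11, 18, 95, 15, 62, 64, 86, 19, 3, 33, 54, 79, 45, 83, 89, 52, 57, 9, 99, 59, 31, 32, 43, 61, 53, 68, 27, 91, 74, 93, 96, 26, 80, 56, 101, 81, 67, 16, 73, 82, 78, 34, 65, 97, 37, 98, 48, 13, 40, 28, 102, 92, 85, 8, 88, 41, 39, 17, 84, 100, 70, 49, 24, 58, 20, 14, 51, 46, 94, 4, 44, 72, 71, 60, 42, 50, 35, 76, 12, 29, 10, 7, 77, 23, 47, 2, 22, 36, 87, 30, 21, 25, 69, 38, 6, 66, 5, 55, 90, 63, 75, 1]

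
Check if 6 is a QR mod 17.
By Euler's criterion: 6^{8} ≡ 16 mod 17. Since this equals -1 (≡ 16), 6 is not a QR.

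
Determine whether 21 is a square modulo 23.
By Euler's criterion: 21^{11} ≡ 22 (mod 23). Since this equals -1 (≡ 22), 21 is not a QR.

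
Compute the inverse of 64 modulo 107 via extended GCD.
Extended GCD: 64(-5) + 107(3) = 1. So 64^(-1) ≡ -5 ≡ 102 (mod 107). Verify: 64 × 102 = 6528 ≡ 1 (mod 107)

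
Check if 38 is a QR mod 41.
By Euler's criterion: 38^{20} ≡ 40 (mod 41). Since this equals -1 (≡ 40), 38 is not a QR.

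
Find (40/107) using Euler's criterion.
(40/107) = 40^{53} mod 107 = 1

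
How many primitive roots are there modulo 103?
A prime p has φ(p-1) primitive roots; here φ(102) = 32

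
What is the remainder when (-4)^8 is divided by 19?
By repeated squaring mod 19: (-4)^{1}≡15, (-4)^{2}≡16, (-4)^{4}≡9, (-4)^{8}≡5. So (-4)^{8} ≡ 5 mod 19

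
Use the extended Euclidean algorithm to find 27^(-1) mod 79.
Extended GCD: 27(-38) + 79(13) = 1. So 27^(-1) ≡ -38 ≡ 41 mod 79. Verify: 27 × 41 = 1107 ≡ 1 mod 79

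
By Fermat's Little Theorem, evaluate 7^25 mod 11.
By Fermat: 7^{10} ≡ 1 mod 11. 25 = 2×10 + 5. So 7^{25} ≡ 7^{5} ≡ 10 mod 11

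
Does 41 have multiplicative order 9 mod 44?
Powers of 41 mod 44: 41^1≡41, 41^2≡9, 41^3≡17, 41^4≡37, 41^5≡21, 41^6≡25, 41^7≡13, 41^8≡5, 41^9≡29, 41^10≡1. 41^9≡29≢1, so ord ≠ 9. No, the actual order is 10.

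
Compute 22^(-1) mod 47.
Since 47 is prime, by Fermat 22^(-1) ≡ 22^{45} ≡ 15 mod 47. Verify: 22 × 15 = 330 ≡ 1 mod 47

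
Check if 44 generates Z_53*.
44^{13} ≡ 1 (mod 53) and 13 < 52, so ord_53(44) = 13 ≠ 52 and 44 is not a primitive root.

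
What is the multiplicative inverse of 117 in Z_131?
Since 131 is prime, by Fermat 117^(-1) ≡ 117^{129} ≡ 28 mod 131. Verify: 117 × 28 = 3276 ≡ 1 mod 131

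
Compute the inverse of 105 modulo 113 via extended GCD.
Extended GCD: 105(14) + 113(-13) = 1. So 105^(-1) ≡ 14 (mod 113). Verify: 105 × 14 = 1470 ≡ 1 (mod 113)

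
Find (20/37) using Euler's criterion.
(20/37) = 20^{18} mod 37 = -1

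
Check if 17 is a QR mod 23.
By Euler's criterion: 17^{11} ≡ 22 mod 23. Since this equals -1 (≡ 22), 17 is not a QR.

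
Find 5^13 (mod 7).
Using Fermat: 5^{6} ≡ 1 (mod 7). 13 ≡ 1 (mod 6). So 5^{13} ≡ 5^{1} ≡ 5 (mod 7)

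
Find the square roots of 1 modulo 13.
The square roots of 1 mod 13 are 1 and 12. Verify: 1² = 1 ≡ 1 mod 13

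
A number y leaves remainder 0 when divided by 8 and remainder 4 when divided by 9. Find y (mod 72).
M = 8 × 9 = 72. M₁ = 9, y₁ ≡ 1 (mod 8). M₂ = 8, y₂ ≡ 8 (mod 9). y = 0×9×1 + 4×8×8 ≡ 40 (mod 72)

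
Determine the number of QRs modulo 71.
For prime 71, there are (p-1)/2 = (71-1)/2 = 35 quadratic residues (excluding 0).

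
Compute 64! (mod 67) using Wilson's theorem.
(66)! = (64)! × (65) × (66) ≡ -1 (mod 67). So (64)! ≡ -1 × [(66)(65)]^(-1) ≡ 33 (mod 67)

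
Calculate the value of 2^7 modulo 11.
By repeated squaring mod 11: 2^{1}≡2, 2^{2}≡4, 2^{4}≡5. Then 2^{7} = 2^{4+2+1} ≡ 5 × 4 × 2 ≡ 7 mod 11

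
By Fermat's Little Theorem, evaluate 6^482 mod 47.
By Fermat: 6^{46} ≡ 1 mod 47. 482 ≡ 22 mod 46. So 6^{482} ≡ 6^{22} ≡ 8 mod 47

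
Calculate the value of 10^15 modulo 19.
By repeated squaring mod 19: 10^{1}≡10, 10^{2}≡5, 10^{4}≡6, 10^{8}≡17. Then 10^{15} = 10^{8+4+2+1} ≡ 17 × 6 × 5 × 10 ≡ 8 mod 19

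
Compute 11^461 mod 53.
Using Fermat: 11^{52} ≡ 1 mod 53. 461 ≡ 45 mod 52. So 11^{461} ≡ 11^{45} ≡ 17 mod 53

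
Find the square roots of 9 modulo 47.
The square roots of 9 mod 47 are 3 and 44. Verify: 3² = 9 ≡ 9 (mod 47)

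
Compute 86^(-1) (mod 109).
Since 109 is prime, by Fermat 86^(-1) ≡ 86^{107} ≡ 90 (mod 109). Verify: 86 × 90 = 7740 ≡ 1 (mod 109)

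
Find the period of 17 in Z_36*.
Powers of 17 mod 36: 17^1≡17, 17^2≡1. Order = 2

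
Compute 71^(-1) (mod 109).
Since 109 is prime, by Fermat 71^(-1) ≡ 71^{107} ≡ 43 (mod 109). Verify: 71 × 43 = 3053 ≡ 1 (mod 109)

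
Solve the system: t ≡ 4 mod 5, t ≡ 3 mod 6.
M = 5 × 6 = 30. M₁ = 6, y₁ ≡ 1 mod 5. M₂ = 5, y₂ ≡ 5 mod 6. t = 4×6×1 + 3×5×5 ≡ 9 mod 30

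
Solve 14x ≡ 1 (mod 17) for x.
Since 17 is prime, by Fermat 14^(-1) ≡ 14^{15} ≡ 11 (mod 17). Verify: 14 × 11 = 154 ≡ 1 (mod 17)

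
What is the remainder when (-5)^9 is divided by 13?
By repeated squaring (mod 13): (-5)^{1}≡8, (-5)^{2}≡12, (-5)^{4}≡1, (-5)^{8}≡1. Then (-5)^{9} = (-5)^{8+1} ≡ 1 × 8 ≡ 8 (mod 13)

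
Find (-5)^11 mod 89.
By repeated squaring mod 89: (-5)^{1}≡84, (-5)^{2}≡25, (-5)^{4}≡2, (-5)^{8}≡4. Then (-5)^{11} = (-5)^{8+2+1} ≡ 4 × 25 × 84 ≡ 34 mod 89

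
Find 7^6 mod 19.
By repeated squaring mod 19: 7^{1}≡7, 7^{2}≡11, 7^{4}≡7. Then 7^{6} = 7^{4+2} ≡ 7 × 11 ≡ 1 mod 19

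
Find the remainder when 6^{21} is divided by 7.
By Fermat: 6^{6} ≡ 1 (mod 7). 21 = 3×6 + 3. So 6^{21} ≡ 6^{3} ≡ 6 (mod 7)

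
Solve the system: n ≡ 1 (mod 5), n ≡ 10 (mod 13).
M = 5 × 13 = 65. M₁ = 13, y₁ ≡ 2 (mod 5). M₂ = 5, y₂ ≡ 8 (mod 13). n = 1×13×2 + 10×5×8 ≡ 36 (mod 65)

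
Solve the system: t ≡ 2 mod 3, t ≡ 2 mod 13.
M = 3 × 13 = 39. M₁ = 13, y₁ ≡ 1 mod 3. M₂ = 3, y₂ ≡ 9 mod 13. t = 2×13×1 + 2×3×9 ≡ 2 mod 39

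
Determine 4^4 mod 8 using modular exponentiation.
4^{4} = 256 ≡ 0 mod 8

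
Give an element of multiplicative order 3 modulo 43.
6 has order 3 mod 43 since 6^{3} ≡ 1 (mod 43) and no smaller power works.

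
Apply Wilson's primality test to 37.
(36)! mod 37 = 36. Since 36 ≡ -1 (mod 37), 37 is prime.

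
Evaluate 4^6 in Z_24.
By repeated squaring (mod 24): 4^{1}≡4, 4^{2}≡16, 4^{4}≡16. Then 4^{6} = 4^{4+2} ≡ 16 × 16 ≡ 16 (mod 24)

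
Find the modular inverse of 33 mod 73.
Since 73 is prime, by Fermat 33^(-1) ≡ 33^{71} ≡ 31 (mod 73). Verify: 33 × 31 = 1023 ≡ 1 (mod 73)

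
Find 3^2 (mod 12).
3^{2} = 9 ≡ 9 (mod 12)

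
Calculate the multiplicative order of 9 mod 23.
Powers of 9 mod 23: 9^1≡9, 9^2≡12, 9^3≡16, 9^4≡6, 9^5≡8, 9^6≡3, 9^7≡4, 9^8≡13, 9^9≡2, 9^10≡18, 9^11≡1. ord_23(9) = 11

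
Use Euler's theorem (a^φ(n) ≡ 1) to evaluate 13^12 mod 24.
By Euler: 13^{8} ≡ 1 (mod 24) since gcd(13, 24) = 1. 12 = 1×8 + 4. So 13^{12} ≡ 13^{4} ≡ 1 (mod 24)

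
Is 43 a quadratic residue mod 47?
By Euler's criterion: 43^{23} ≡ 46 (mod 47). Since this equals -1 (≡ 46), 43 is not a QR.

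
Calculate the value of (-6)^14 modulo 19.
By repeated squaring (mod 19): (-6)^{1}≡13, (-6)^{2}≡17, (-6)^{4}≡4, (-6)^{8}≡16. Then (-6)^{14} = (-6)^{8+4+2} ≡ 16 × 4 × 17 ≡ 5 (mod 19)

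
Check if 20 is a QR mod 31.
By Euler's criterion: 20^{15} ≡ 1 mod 31. Since this equals 1, 20 is a QR.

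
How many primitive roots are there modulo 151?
Number of primitive roots mod 151 = φ(p-1) = φ(150) = 40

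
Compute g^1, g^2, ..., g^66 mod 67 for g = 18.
18^1, 18^2, ..., 18^{66} mod 67: [18, 56, 3, 54, 34, 9, 28, 35, 27, 17, 38, 14, 51, 47, 42, 19, 7, 59, 57, 21, 43, 37, 63, 62, 44, 55, 52, 65, 31, 22, 61, 26, 66, 49, 11, 64, 13, 33, 58, 39, 32, 40, 50, 29, 53, 16, 20, 25, 48, 60, 8, 10, 46, 24, 30, 4, 5, 23, 12, 15, 2, 36, 45, 6, 41, 1]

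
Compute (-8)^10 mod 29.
By repeated squaring mod 29: (-8)^{1}≡21, (-8)^{2}≡6, (-8)^{4}≡7, (-8)^{8}≡20. Then (-8)^{10} = (-8)^{8+2} ≡ 20 × 6 ≡ 4 mod 29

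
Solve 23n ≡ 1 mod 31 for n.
Since 31 is prime, by Fermat 23^(-1) ≡ 23^{29} ≡ 27 mod 31. Verify: 23 × 27 = 621 ≡ 1 mod 31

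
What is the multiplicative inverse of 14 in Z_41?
Since 41 is prime, by Fermat 14^(-1) ≡ 14^{39} ≡ 3 mod 41. Verify: 14 × 3 = 42 ≡ 1 mod 41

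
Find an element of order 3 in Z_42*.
37 has order 3 mod 42 since 37^{3} ≡ 1 (mod 42) and no smaller power works.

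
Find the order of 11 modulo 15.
Powers of 11 mod 15: 11^1≡11, 11^2≡1. Order = 2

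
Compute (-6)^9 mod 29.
By repeated squaring (mod 29): (-6)^{1}≡23, (-6)^{2}≡7, (-6)^{4}≡20, (-6)^{8}≡23. Then (-6)^{9} = (-6)^{8+1} ≡ 23 × 23 ≡ 7 (mod 29)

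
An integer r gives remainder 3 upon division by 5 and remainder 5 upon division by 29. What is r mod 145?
M = 5 × 29 = 145. M₁ = 29, y₁ ≡ 4 mod 5. M₂ = 5, y₂ ≡ 6 mod 29. r = 3×29×4 + 5×5×6 ≡ 63 mod 145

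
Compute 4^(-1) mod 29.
Since 29 is prime, by Fermat 4^(-1) ≡ 4^{27} ≡ 22 mod 29. Verify: 4 × 22 = 88 ≡ 1 mod 29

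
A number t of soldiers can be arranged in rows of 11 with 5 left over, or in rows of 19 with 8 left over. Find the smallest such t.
M = 11 × 19 = 209. M₁ = 19, y₁ ≡ 7 mod 11. M₂ = 11, y₂ ≡ 7 mod 19. t = 5×19×7 + 8×11×7 ≡ 27 mod 209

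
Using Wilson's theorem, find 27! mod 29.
(28)! = (27)! × (28) ≡ -1 mod 29. So (27)! ≡ -1 × (28)^(-1) ≡ (-1)×(-1) = 1 mod 29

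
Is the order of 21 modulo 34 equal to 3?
Powers of 21 mod 34: 21^1≡21, 21^2≡33, 21^3≡13, 21^4≡1. 21^3≡13≢1, so ord ≠ 3. No, the actual order is 4.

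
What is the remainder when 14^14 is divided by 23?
By repeated squaring (mod 23): 14^{1}≡14, 14^{2}≡12, 14^{4}≡6, 14^{8}≡13. Then 14^{14} = 14^{8+4+2} ≡ 13 × 6 × 12 ≡ 16 (mod 23)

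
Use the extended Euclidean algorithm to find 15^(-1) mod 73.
Extended GCD: 15(-34) + 73(7) = 1. So 15^(-1) ≡ -34 ≡ 39 mod 73. Verify: 15 × 39 = 585 ≡ 1 mod 73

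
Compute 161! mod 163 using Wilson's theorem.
(162)! = (161)! × (162) ≡ -1 mod 163. So (161)! ≡ -1 × (162)^(-1) ≡ (-1)×(-1) = 1 mod 163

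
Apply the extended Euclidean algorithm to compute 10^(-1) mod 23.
Extended GCD: 10(7) + 23(-3) = 1. So 10^(-1) ≡ 7 (mod 23). Verify: 10 × 7 = 70 ≡ 1 (mod 23)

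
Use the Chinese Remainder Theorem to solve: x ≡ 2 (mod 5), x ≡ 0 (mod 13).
M = 5 × 13 = 65. M₁ = 13, y₁ ≡ 2 (mod 5). M₂ = 5, y₂ ≡ 8 (mod 13). x = 2×13×2 + 0×5×8 ≡ 52 (mod 65)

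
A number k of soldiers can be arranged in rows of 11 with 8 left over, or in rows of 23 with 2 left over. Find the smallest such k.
M = 11 × 23 = 253. M₁ = 23, y₁ ≡ 1 mod 11. M₂ = 11, y₂ ≡ 21 mod 23. k = 8×23×1 + 2×11×21 ≡ 140 mod 253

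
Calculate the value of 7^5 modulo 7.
By repeated squaring mod 7: 7^{1}≡0, 7^{2}≡0, 7^{4}≡0. Then 7^{5} = 7^{4+1} ≡ 0 × 0 ≡ 0 mod 7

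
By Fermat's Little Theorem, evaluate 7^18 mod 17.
By Fermat: 7^{16} ≡ 1 mod 17. So 7^{18} = 7^{16} · 7^{2} ≡ 7^{2} ≡ 15 mod 17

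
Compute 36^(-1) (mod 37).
Since 37 is prime, by Fermat 36^(-1) ≡ 36^{35} ≡ 36 (mod 37). Verify: 36 × 36 = 1296 ≡ 1 (mod 37)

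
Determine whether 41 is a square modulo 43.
By Euler's criterion: 41^{21} ≡ 1 (mod 43). Since this equals 1, 41 is a QR.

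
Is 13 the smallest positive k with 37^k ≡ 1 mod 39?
Powers of 37 mod 39: 37^1≡37, 37^2≡4, 37^3≡31, 37^4≡16, 37^5≡7, 37^6≡25, 37^7≡28, 37^8≡22, 37^9≡34, 37^10≡10, 37^11≡19, 37^12≡1. Already 37^12≡1, so the order is 12 < 13. No, the actual order is 12.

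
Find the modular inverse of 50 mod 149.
Since 149 is prime, by Fermat 50^(-1) ≡ 50^{147} ≡ 3 (mod 149). Verify: 50 × 3 = 150 ≡ 1 (mod 149)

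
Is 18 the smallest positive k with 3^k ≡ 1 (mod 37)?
Powers of 3 mod 37: 3^1≡3, 3^2≡9, 3^3≡27, 3^4≡7, 3^5≡21, 3^6≡26, 3^7≡4, 3^8≡12, 3^9≡36, 3^10≡34, 3^11≡28, 3^12≡10, 3^13≡30, 3^14≡16, 3^15≡11, 3^16≡33, 3^17≡25, 3^18≡1. First k with 3^k≡1 is k=18. Yes, ord_37(3) = 18.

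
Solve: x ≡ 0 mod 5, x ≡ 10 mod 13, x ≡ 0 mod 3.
M = 5 × 13 × 3 = 195. M₁ = 39, y₁ ≡ 4 mod 5. M₂ = 15, y₂ ≡ 7 mod 13. M₃ = 65, y₃ ≡ 2 mod 3. x = 0×39×4 + 10×15×7 + 0×65×2 ≡ 75 mod 195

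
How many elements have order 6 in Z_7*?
Number of primitive roots mod 7 = φ(p-1) = φ(6) = 2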